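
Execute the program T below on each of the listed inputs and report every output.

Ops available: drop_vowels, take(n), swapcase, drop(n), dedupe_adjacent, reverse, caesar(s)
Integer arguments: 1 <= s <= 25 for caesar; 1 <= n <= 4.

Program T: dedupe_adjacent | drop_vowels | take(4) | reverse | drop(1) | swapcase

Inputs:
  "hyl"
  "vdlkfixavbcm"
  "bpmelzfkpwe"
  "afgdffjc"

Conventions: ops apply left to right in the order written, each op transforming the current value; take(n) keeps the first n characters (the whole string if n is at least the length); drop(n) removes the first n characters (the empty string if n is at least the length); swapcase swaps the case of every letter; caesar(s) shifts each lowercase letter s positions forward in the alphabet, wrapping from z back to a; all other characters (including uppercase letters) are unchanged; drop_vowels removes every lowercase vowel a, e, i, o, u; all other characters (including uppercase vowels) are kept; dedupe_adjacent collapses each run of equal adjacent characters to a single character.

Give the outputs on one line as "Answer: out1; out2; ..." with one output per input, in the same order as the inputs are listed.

Execution, op by op:
  "hyl" -> "hyl" -> "hyl" -> "hyl" -> "lyh" -> "yh" -> "YH"
  "vdlkfixavbcm" -> "vdlkfixavbcm" -> "vdlkfxvbcm" -> "vdlk" -> "kldv" -> "ldv" -> "LDV"
  "bpmelzfkpwe" -> "bpmelzfkpwe" -> "bpmlzfkpw" -> "bpml" -> "lmpb" -> "mpb" -> "MPB"
  "afgdffjc" -> "afgdfjc" -> "fgdfjc" -> "fgdf" -> "fdgf" -> "dgf" -> "DGF"

"YH"; "LDV"; "MPB"; "DGF"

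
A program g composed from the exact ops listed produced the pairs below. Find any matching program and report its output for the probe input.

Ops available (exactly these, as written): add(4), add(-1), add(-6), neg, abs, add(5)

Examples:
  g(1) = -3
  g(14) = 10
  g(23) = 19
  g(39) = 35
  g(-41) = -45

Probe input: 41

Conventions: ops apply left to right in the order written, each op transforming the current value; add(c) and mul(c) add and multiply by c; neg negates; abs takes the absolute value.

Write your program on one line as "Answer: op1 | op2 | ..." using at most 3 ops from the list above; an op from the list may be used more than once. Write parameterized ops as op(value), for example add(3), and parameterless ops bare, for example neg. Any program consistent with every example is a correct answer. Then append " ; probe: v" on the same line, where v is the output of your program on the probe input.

neg | add(4) | neg ; probe: 37

Check, running the answer program on each example:
  1 -> -1 -> 3 -> -3
  14 -> -14 -> -10 -> 10
  23 -> -23 -> -19 -> 19
  39 -> -39 -> -35 -> 35
  -41 -> 41 -> 45 -> -45
  probe: 41 -> -41 -> -37 -> 37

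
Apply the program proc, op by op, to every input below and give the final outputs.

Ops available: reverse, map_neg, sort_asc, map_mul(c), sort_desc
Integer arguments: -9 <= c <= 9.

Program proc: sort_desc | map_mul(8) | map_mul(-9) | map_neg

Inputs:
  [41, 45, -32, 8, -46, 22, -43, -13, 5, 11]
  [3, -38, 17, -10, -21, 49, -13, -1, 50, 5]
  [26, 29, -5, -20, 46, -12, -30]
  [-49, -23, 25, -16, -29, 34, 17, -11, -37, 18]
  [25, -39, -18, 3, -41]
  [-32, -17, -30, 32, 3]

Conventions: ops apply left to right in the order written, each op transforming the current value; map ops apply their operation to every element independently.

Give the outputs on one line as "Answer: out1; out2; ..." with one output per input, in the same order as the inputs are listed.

[3240, 2952, 1584, 792, 576, 360, -936, -2304, -3096, -3312]; [3600, 3528, 1224, 360, 216, -72, -720, -936, -1512, -2736]; [3312, 2088, 1872, -360, -864, -1440, -2160]; [2448, 1800, 1296, 1224, -792, -1152, -1656, -2088, -2664, -3528]; [1800, 216, -1296, -2808, -2952]; [2304, 216, -1224, -2160, -2304]

Execution, op by op:
  [41, 45, -32, 8, -46, 22, -43, -13, 5, 11] -> [45, 41, 22, 11, 8, 5, -13, -32, -43, -46] -> [360, 328, 176, 88, 64, 40, -104, -256, -344, -368] -> [-3240, -2952, -1584, -792, -576, -360, 936, 2304, 3096, 3312] -> [3240, 2952, 1584, 792, 576, 360, -936, -2304, -3096, -3312]
  [3, -38, 17, -10, -21, 49, -13, -1, 50, 5] -> [50, 49, 17, 5, 3, -1, -10, -13, -21, -38] -> [400, 392, 136, 40, 24, -8, -80, -104, -168, -304] -> [-3600, -3528, -1224, -360, -216, 72, 720, 936, 1512, 2736] -> [3600, 3528, 1224, 360, 216, -72, -720, -936, -1512, -2736]
  [26, 29, -5, -20, 46, -12, -30] -> [46, 29, 26, -5, -12, -20, -30] -> [368, 232, 208, -40, -96, -160, -240] -> [-3312, -2088, -1872, 360, 864, 1440, 2160] -> [3312, 2088, 1872, -360, -864, -1440, -2160]
  [-49, -23, 25, -16, -29, 34, 17, -11, -37, 18] -> [34, 25, 18, 17, -11, -16, -23, -29, -37, -49] -> [272, 200, 144, 136, -88, -128, -184, -232, -296, -392] -> [-2448, -1800, -1296, -1224, 792, 1152, 1656, 2088, 2664, 3528] -> [2448, 1800, 1296, 1224, -792, -1152, -1656, -2088, -2664, -3528]
  [25, -39, -18, 3, -41] -> [25, 3, -18, -39, -41] -> [200, 24, -144, -312, -328] -> [-1800, -216, 1296, 2808, 2952] -> [1800, 216, -1296, -2808, -2952]
  [-32, -17, -30, 32, 3] -> [32, 3, -17, -30, -32] -> [256, 24, -136, -240, -256] -> [-2304, -216, 1224, 2160, 2304] -> [2304, 216, -1224, -2160, -2304]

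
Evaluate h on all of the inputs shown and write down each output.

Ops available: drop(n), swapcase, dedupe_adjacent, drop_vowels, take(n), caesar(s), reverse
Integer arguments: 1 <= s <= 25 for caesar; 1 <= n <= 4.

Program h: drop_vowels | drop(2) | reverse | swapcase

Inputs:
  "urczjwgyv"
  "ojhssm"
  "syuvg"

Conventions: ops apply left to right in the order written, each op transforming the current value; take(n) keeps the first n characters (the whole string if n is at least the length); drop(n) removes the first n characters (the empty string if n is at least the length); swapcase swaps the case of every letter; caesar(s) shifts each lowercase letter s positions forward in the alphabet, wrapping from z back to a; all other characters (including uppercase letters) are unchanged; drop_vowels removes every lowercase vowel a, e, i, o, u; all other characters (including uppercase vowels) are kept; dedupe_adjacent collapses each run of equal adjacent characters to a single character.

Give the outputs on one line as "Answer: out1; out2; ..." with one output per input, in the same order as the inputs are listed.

"VYGWJZ"; "MSS"; "GV"

Execution, op by op:
  "urczjwgyv" -> "rczjwgyv" -> "zjwgyv" -> "vygwjz" -> "VYGWJZ"
  "ojhssm" -> "jhssm" -> "ssm" -> "mss" -> "MSS"
  "syuvg" -> "syvg" -> "vg" -> "gv" -> "GV"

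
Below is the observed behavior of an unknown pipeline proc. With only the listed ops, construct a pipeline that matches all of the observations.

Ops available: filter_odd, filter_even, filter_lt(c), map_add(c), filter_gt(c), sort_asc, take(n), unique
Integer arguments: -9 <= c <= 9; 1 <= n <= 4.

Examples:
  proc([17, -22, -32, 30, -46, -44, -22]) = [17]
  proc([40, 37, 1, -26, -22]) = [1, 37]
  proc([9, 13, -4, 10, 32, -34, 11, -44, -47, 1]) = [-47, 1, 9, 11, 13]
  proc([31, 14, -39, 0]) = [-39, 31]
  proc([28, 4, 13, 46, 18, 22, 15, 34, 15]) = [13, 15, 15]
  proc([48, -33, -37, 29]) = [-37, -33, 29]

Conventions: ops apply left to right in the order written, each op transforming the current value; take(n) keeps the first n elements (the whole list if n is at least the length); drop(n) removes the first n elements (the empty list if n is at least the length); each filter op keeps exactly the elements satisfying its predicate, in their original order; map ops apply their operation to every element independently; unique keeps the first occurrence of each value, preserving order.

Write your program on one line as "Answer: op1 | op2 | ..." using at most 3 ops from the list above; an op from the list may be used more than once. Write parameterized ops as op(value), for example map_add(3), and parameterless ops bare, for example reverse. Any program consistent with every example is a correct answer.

filter_odd | sort_asc

Check, running the answer program on each example:
  [17, -22, -32, 30, -46, -44, -22] -> [17] -> [17]
  [40, 37, 1, -26, -22] -> [37, 1] -> [1, 37]
  [9, 13, -4, 10, 32, -34, 11, -44, -47, 1] -> [9, 13, 11, -47, 1] -> [-47, 1, 9, 11, 13]
  [31, 14, -39, 0] -> [31, -39] -> [-39, 31]
  [28, 4, 13, 46, 18, 22, 15, 34, 15] -> [13, 15, 15] -> [13, 15, 15]
  [48, -33, -37, 29] -> [-33, -37, 29] -> [-37, -33, 29]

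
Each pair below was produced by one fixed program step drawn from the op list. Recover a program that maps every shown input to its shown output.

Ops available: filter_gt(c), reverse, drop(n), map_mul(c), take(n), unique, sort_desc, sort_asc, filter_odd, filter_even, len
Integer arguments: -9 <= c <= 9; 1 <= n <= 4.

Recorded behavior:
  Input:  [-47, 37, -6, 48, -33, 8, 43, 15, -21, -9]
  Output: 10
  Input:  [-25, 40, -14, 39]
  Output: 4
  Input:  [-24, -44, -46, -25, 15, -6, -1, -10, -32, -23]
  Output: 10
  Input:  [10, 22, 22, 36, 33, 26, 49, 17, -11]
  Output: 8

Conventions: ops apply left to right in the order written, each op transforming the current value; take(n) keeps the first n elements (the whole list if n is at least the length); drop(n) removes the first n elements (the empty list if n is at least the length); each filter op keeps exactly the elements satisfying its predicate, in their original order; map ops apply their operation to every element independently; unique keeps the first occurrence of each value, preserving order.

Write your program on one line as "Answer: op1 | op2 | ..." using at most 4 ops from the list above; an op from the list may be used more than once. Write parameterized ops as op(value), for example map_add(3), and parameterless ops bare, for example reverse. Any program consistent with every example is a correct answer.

unique | sort_asc | reverse | len

Check, running the answer program on each example:
  [-47, 37, -6, 48, -33, 8, 43, 15, -21, -9] -> [-47, 37, -6, 48, -33, 8, 43, 15, -21, -9] -> [-47, -33, -21, -9, -6, 8, 15, 37, 43, 48] -> [48, 43, 37, 15, 8, -6, -9, -21, -33, -47] -> 10
  [-25, 40, -14, 39] -> [-25, 40, -14, 39] -> [-25, -14, 39, 40] -> [40, 39, -14, -25] -> 4
  [-24, -44, -46, -25, 15, -6, -1, -10, -32, -23] -> [-24, -44, -46, -25, 15, -6, -1, -10, -32, -23] -> [-46, -44, -32, -25, -24, -23, -10, -6, -1, 15] -> [15, -1, -6, -10, -23, -24, -25, -32, -44, -46] -> 10
  [10, 22, 22, 36, 33, 26, 49, 17, -11] -> [10, 22, 36, 33, 26, 49, 17, -11] -> [-11, 10, 17, 22, 26, 33, 36, 49] -> [49, 36, 33, 26, 22, 17, 10, -11] -> 8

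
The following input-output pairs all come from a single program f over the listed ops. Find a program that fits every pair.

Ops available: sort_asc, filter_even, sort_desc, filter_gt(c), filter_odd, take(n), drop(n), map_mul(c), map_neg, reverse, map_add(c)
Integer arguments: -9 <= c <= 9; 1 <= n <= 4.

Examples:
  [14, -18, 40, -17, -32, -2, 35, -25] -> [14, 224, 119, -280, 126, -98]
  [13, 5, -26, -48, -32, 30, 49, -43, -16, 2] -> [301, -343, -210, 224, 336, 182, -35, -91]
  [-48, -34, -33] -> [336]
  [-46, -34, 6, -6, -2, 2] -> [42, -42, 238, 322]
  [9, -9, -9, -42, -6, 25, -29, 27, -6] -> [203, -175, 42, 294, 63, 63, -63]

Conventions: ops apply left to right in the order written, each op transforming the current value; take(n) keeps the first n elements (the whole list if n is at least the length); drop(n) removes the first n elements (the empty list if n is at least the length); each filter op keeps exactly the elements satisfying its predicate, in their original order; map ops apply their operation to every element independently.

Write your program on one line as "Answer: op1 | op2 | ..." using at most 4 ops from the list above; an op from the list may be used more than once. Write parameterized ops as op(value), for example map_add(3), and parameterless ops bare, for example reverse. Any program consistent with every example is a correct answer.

map_mul(-7) | reverse | drop(2)

Check, running the answer program on each example:
  [14, -18, 40, -17, -32, -2, 35, -25] -> [-98, 126, -280, 119, 224, 14, -245, 175] -> [175, -245, 14, 224, 119, -280, 126, -98] -> [14, 224, 119, -280, 126, -98]
  [13, 5, -26, -48, -32, 30, 49, -43, -16, 2] -> [-91, -35, 182, 336, 224, -210, -343, 301, 112, -14] -> [-14, 112, 301, -343, -210, 224, 336, 182, -35, -91] -> [301, -343, -210, 224, 336, 182, -35, -91]
  [-48, -34, -33] -> [336, 238, 231] -> [231, 238, 336] -> [336]
  [-46, -34, 6, -6, -2, 2] -> [322, 238, -42, 42, 14, -14] -> [-14, 14, 42, -42, 238, 322] -> [42, -42, 238, 322]
  [9, -9, -9, -42, -6, 25, -29, 27, -6] -> [-63, 63, 63, 294, 42, -175, 203, -189, 42] -> [42, -189, 203, -175, 42, 294, 63, 63, -63] -> [203, -175, 42, 294, 63, 63, -63]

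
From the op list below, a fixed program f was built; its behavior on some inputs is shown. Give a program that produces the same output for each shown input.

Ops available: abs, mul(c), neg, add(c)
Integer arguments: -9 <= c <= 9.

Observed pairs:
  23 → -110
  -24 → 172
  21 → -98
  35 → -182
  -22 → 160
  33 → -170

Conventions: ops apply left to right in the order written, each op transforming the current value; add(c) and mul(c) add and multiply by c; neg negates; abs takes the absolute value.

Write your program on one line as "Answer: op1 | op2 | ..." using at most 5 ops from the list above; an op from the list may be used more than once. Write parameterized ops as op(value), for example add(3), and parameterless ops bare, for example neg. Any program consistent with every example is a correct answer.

add(-4) | neg | mul(6) | add(4)

Check, running the answer program on each example:
  23 -> 19 -> -19 -> -114 -> -110
  -24 -> -28 -> 28 -> 168 -> 172
  21 -> 17 -> -17 -> -102 -> -98
  35 -> 31 -> -31 -> -186 -> -182
  -22 -> -26 -> 26 -> 156 -> 160
  33 -> 29 -> -29 -> -174 -> -170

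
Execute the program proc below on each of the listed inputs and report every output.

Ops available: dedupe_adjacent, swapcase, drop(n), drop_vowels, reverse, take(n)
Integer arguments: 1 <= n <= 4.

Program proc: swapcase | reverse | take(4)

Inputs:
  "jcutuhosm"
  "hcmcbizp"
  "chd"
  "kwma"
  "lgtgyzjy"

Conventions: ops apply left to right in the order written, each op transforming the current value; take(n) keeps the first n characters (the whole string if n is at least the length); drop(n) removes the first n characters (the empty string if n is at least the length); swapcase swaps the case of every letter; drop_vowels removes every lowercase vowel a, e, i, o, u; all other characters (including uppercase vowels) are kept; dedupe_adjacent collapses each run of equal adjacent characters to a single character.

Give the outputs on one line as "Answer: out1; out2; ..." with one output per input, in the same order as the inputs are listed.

Execution, op by op:
  "jcutuhosm" -> "JCUTUHOSM" -> "MSOHUTUCJ" -> "MSOH"
  "hcmcbizp" -> "HCMCBIZP" -> "PZIBCMCH" -> "PZIB"
  "chd" -> "CHD" -> "DHC" -> "DHC"
  "kwma" -> "KWMA" -> "AMWK" -> "AMWK"
  "lgtgyzjy" -> "LGTGYZJY" -> "YJZYGTGL" -> "YJZY"

"MSOH"; "PZIB"; "DHC"; "AMWK"; "YJZY"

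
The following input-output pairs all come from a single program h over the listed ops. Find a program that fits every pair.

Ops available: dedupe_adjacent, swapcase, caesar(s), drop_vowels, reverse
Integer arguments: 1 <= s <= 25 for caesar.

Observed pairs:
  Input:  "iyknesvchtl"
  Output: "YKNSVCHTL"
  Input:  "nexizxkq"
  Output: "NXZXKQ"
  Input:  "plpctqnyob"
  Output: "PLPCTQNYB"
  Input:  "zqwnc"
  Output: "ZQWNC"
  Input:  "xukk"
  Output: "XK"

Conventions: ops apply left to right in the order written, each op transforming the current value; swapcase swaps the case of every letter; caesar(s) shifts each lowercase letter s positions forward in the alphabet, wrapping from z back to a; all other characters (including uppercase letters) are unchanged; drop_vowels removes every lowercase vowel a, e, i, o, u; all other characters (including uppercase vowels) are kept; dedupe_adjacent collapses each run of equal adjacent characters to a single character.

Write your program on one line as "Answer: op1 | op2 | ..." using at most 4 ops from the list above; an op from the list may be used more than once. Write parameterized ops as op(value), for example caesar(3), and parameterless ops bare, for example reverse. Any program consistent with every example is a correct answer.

drop_vowels | dedupe_adjacent | swapcase

Check, running the answer program on each example:
  "iyknesvchtl" -> "yknsvchtl" -> "yknsvchtl" -> "YKNSVCHTL"
  "nexizxkq" -> "nxzxkq" -> "nxzxkq" -> "NXZXKQ"
  "plpctqnyob" -> "plpctqnyb" -> "plpctqnyb" -> "PLPCTQNYB"
  "zqwnc" -> "zqwnc" -> "zqwnc" -> "ZQWNC"
  "xukk" -> "xkk" -> "xk" -> "XK"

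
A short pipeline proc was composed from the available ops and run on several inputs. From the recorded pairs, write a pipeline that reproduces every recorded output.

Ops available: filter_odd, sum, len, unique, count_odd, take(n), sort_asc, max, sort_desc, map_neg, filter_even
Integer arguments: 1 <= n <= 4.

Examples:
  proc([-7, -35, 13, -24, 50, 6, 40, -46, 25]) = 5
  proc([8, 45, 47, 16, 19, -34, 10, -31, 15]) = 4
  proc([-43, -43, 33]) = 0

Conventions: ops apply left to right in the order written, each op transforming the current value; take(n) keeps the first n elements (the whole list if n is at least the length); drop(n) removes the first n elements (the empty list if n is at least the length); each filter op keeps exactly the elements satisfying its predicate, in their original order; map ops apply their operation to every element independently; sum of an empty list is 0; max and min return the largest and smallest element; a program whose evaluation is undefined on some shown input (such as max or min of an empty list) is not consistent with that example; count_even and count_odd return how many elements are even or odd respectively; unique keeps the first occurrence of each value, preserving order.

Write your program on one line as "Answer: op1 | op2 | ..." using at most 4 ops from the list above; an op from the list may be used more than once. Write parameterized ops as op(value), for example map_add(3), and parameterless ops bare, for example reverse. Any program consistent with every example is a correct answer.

filter_even | map_neg | len

Check, running the answer program on each example:
  [-7, -35, 13, -24, 50, 6, 40, -46, 25] -> [-24, 50, 6, 40, -46] -> [24, -50, -6, -40, 46] -> 5
  [8, 45, 47, 16, 19, -34, 10, -31, 15] -> [8, 16, -34, 10] -> [-8, -16, 34, -10] -> 4
  [-43, -43, 33] -> [] -> [] -> 0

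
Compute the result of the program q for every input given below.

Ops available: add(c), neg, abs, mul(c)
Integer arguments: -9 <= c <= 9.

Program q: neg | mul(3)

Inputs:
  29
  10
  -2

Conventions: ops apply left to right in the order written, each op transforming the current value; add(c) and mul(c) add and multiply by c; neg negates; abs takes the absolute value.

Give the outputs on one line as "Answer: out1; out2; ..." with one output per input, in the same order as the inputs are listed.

Execution, op by op:
  29 -> -29 -> -87
  10 -> -10 -> -30
  -2 -> 2 -> 6

-87; -30; 6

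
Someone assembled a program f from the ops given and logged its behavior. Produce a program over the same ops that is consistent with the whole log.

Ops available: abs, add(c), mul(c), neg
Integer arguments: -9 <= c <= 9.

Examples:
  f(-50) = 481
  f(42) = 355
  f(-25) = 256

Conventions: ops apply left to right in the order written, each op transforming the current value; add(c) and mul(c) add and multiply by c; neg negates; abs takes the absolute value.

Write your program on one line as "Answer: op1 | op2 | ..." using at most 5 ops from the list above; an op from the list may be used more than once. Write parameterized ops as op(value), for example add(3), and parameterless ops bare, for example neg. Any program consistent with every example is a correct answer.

add(-3) | abs | mul(9) | add(4)

Check, running the answer program on each example:
  -50 -> -53 -> 53 -> 477 -> 481
  42 -> 39 -> 39 -> 351 -> 355
  -25 -> -28 -> 28 -> 252 -> 256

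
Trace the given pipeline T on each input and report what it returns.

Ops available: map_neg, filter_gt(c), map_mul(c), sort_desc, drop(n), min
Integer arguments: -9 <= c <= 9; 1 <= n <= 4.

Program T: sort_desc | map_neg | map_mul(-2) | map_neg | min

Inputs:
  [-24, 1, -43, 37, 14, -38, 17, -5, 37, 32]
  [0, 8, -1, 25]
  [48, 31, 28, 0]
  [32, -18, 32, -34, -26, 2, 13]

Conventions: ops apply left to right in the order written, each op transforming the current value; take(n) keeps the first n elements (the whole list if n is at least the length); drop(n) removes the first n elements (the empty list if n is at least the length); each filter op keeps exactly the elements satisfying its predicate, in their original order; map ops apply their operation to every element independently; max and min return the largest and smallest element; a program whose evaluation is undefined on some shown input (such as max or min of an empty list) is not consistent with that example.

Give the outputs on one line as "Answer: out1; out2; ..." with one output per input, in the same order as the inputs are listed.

-74; -50; -96; -64

Execution, op by op:
  [-24, 1, -43, 37, 14, -38, 17, -5, 37, 32] -> [37, 37, 32, 17, 14, 1, -5, -24, -38, -43] -> [-37, -37, -32, -17, -14, -1, 5, 24, 38, 43] -> [74, 74, 64, 34, 28, 2, -10, -48, -76, -86] -> [-74, -74, -64, -34, -28, -2, 10, 48, 76, 86] -> -74
  [0, 8, -1, 25] -> [25, 8, 0, -1] -> [-25, -8, 0, 1] -> [50, 16, 0, -2] -> [-50, -16, 0, 2] -> -50
  [48, 31, 28, 0] -> [48, 31, 28, 0] -> [-48, -31, -28, 0] -> [96, 62, 56, 0] -> [-96, -62, -56, 0] -> -96
  [32, -18, 32, -34, -26, 2, 13] -> [32, 32, 13, 2, -18, -26, -34] -> [-32, -32, -13, -2, 18, 26, 34] -> [64, 64, 26, 4, -36, -52, -68] -> [-64, -64, -26, -4, 36, 52, 68] -> -64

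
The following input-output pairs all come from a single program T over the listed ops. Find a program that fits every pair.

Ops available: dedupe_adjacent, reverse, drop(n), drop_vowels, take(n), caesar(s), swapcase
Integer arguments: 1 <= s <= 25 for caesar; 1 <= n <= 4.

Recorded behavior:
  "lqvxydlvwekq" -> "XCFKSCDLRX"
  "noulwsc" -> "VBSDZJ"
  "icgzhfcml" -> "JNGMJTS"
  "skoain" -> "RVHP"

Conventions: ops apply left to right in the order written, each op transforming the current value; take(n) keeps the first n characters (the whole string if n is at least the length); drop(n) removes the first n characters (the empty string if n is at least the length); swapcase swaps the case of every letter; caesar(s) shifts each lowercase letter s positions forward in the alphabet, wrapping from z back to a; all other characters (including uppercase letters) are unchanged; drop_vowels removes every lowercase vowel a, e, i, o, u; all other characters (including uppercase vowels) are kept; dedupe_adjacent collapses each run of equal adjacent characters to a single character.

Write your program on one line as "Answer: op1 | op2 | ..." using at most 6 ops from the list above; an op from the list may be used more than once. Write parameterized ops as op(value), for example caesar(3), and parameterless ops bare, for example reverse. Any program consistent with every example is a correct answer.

drop(1) | caesar(18) | caesar(15) | drop_vowels | swapcase

Check, running the answer program on each example:
  "lqvxydlvwekq" -> "qvxydlvwekq" -> "inpqvdnowci" -> "xcefkscdlrx" -> "xcfkscdlrx" -> "XCFKSCDLRX"
  "noulwsc" -> "oulwsc" -> "gmdoku" -> "vbsdzj" -> "vbsdzj" -> "VBSDZJ"
  "icgzhfcml" -> "cgzhfcml" -> "uyrzxued" -> "jngomjts" -> "jngmjts" -> "JNGMJTS"
  "skoain" -> "koain" -> "cgsaf" -> "rvhpu" -> "rvhp" -> "RVHP"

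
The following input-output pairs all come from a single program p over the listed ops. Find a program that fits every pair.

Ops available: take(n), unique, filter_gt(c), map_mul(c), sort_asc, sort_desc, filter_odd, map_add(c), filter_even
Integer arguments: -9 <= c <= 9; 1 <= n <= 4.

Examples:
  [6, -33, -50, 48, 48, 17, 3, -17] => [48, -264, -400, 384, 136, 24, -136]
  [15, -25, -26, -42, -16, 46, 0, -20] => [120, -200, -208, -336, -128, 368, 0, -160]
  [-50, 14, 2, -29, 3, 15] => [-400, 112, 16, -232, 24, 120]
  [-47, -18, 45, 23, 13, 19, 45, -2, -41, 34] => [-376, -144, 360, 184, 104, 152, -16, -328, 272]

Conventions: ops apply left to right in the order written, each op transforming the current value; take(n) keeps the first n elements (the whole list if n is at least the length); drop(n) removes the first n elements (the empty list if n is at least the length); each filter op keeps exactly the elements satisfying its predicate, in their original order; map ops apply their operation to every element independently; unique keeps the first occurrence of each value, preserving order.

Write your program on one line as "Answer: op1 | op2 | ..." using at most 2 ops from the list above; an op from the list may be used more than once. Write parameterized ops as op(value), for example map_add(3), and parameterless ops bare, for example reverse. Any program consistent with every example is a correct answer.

map_mul(8) | unique

Check, running the answer program on each example:
  [6, -33, -50, 48, 48, 17, 3, -17] -> [48, -264, -400, 384, 384, 136, 24, -136] -> [48, -264, -400, 384, 136, 24, -136]
  [15, -25, -26, -42, -16, 46, 0, -20] -> [120, -200, -208, -336, -128, 368, 0, -160] -> [120, -200, -208, -336, -128, 368, 0, -160]
  [-50, 14, 2, -29, 3, 15] -> [-400, 112, 16, -232, 24, 120] -> [-400, 112, 16, -232, 24, 120]
  [-47, -18, 45, 23, 13, 19, 45, -2, -41, 34] -> [-376, -144, 360, 184, 104, 152, 360, -16, -328, 272] -> [-376, -144, 360, 184, 104, 152, -16, -328, 272]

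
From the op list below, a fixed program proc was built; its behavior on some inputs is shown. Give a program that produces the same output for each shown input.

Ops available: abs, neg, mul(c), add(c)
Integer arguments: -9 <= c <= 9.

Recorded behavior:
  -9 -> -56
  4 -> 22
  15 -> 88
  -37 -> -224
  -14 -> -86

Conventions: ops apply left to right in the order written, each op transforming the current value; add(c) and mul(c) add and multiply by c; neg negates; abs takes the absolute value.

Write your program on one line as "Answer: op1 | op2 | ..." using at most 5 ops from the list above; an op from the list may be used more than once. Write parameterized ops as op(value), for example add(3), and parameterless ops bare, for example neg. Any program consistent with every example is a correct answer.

mul(6) | neg | add(2) | neg

Check, running the answer program on each example:
  -9 -> -54 -> 54 -> 56 -> -56
  4 -> 24 -> -24 -> -22 -> 22
  15 -> 90 -> -90 -> -88 -> 88
  -37 -> -222 -> 222 -> 224 -> -224
  -14 -> -84 -> 84 -> 86 -> -86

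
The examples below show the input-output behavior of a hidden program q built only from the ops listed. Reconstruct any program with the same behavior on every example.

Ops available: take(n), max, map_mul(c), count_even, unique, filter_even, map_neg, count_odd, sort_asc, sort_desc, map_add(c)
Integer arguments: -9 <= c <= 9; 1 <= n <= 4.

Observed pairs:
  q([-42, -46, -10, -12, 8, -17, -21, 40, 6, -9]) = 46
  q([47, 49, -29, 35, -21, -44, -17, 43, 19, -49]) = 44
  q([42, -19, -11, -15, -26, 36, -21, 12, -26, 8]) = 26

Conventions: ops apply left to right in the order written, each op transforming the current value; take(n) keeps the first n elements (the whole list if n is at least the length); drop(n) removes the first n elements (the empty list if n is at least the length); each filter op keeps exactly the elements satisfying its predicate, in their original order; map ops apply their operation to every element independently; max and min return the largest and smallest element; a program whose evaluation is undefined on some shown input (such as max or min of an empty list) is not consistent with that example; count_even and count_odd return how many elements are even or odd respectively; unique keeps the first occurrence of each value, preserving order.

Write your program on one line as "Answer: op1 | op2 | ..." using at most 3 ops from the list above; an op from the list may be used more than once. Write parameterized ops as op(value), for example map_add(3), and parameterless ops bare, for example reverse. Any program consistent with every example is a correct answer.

map_neg | filter_even | max

Check, running the answer program on each example:
  [-42, -46, -10, -12, 8, -17, -21, 40, 6, -9] -> [42, 46, 10, 12, -8, 17, 21, -40, -6, 9] -> [42, 46, 10, 12, -8, -40, -6] -> 46
  [47, 49, -29, 35, -21, -44, -17, 43, 19, -49] -> [-47, -49, 29, -35, 21, 44, 17, -43, -19, 49] -> [44] -> 44
  [42, -19, -11, -15, -26, 36, -21, 12, -26, 8] -> [-42, 19, 11, 15, 26, -36, 21, -12, 26, -8] -> [-42, 26, -36, -12, 26, -8] -> 26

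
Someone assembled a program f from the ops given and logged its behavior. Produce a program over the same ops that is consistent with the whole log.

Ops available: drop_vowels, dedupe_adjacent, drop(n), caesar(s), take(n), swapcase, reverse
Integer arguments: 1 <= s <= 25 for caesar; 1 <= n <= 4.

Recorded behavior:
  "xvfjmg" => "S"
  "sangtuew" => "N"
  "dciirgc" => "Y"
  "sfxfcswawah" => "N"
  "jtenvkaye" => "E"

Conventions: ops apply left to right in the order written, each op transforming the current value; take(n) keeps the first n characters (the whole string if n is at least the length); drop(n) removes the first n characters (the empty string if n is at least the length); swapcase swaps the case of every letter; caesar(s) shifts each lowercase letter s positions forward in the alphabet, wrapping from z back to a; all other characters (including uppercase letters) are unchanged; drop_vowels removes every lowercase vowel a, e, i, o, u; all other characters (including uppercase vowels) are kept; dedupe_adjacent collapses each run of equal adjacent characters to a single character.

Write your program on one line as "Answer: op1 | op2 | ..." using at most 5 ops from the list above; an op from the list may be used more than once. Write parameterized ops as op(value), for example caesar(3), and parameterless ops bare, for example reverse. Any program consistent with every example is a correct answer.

caesar(21) | dedupe_adjacent | swapcase | take(1)

Check, running the answer program on each example:
  "xvfjmg" -> "sqaehb" -> "sqaehb" -> "SQAEHB" -> "S"
  "sangtuew" -> "nvibopzr" -> "nvibopzr" -> "NVIBOPZR" -> "N"
  "dciirgc" -> "yxddmbx" -> "yxdmbx" -> "YXDMBX" -> "Y"
  "sfxfcswawah" -> "nasaxnrvrvc" -> "nasaxnrvrvc" -> "NASAXNRVRVC" -> "N"
  "jtenvkaye" -> "eoziqfvtz" -> "eoziqfvtz" -> "EOZIQFVTZ" -> "E"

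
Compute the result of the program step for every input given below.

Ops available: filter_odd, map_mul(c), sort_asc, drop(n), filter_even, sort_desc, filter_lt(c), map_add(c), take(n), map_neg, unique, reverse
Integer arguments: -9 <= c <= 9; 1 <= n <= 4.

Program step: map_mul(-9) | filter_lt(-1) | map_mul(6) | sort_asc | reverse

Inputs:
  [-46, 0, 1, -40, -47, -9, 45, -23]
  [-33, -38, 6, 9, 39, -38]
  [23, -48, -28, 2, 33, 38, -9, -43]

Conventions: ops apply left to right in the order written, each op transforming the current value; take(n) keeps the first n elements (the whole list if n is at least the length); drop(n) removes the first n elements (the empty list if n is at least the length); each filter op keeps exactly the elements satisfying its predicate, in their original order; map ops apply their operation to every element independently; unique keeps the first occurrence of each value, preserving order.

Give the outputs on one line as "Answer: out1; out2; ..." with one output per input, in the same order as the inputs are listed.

Execution, op by op:
  [-46, 0, 1, -40, -47, -9, 45, -23] -> [414, 0, -9, 360, 423, 81, -405, 207] -> [-9, -405] -> [-54, -2430] -> [-2430, -54] -> [-54, -2430]
  [-33, -38, 6, 9, 39, -38] -> [297, 342, -54, -81, -351, 342] -> [-54, -81, -351] -> [-324, -486, -2106] -> [-2106, -486, -324] -> [-324, -486, -2106]
  [23, -48, -28, 2, 33, 38, -9, -43] -> [-207, 432, 252, -18, -297, -342, 81, 387] -> [-207, -18, -297, -342] -> [-1242, -108, -1782, -2052] -> [-2052, -1782, -1242, -108] -> [-108, -1242, -1782, -2052]

[-54, -2430]; [-324, -486, -2106]; [-108, -1242, -1782, -2052]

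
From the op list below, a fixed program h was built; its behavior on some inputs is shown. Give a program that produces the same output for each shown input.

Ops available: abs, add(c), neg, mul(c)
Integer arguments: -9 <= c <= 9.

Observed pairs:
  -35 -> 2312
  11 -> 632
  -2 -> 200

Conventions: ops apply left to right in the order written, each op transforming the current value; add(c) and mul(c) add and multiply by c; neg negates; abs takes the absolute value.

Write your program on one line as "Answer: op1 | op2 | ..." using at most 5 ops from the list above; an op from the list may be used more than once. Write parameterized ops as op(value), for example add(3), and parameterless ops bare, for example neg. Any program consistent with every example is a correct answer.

mul(-8) | neg | add(-9) | abs | mul(8)

Check, running the answer program on each example:
  -35 -> 280 -> -280 -> -289 -> 289 -> 2312
  11 -> -88 -> 88 -> 79 -> 79 -> 632
  -2 -> 16 -> -16 -> -25 -> 25 -> 200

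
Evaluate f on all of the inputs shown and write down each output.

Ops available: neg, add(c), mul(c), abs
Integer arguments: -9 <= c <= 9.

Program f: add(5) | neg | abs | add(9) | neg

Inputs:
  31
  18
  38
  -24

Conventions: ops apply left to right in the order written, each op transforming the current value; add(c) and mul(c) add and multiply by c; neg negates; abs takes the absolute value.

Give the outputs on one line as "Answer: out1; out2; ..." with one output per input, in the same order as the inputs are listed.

-45; -32; -52; -28

Execution, op by op:
  31 -> 36 -> -36 -> 36 -> 45 -> -45
  18 -> 23 -> -23 -> 23 -> 32 -> -32
  38 -> 43 -> -43 -> 43 -> 52 -> -52
  -24 -> -19 -> 19 -> 19 -> 28 -> -28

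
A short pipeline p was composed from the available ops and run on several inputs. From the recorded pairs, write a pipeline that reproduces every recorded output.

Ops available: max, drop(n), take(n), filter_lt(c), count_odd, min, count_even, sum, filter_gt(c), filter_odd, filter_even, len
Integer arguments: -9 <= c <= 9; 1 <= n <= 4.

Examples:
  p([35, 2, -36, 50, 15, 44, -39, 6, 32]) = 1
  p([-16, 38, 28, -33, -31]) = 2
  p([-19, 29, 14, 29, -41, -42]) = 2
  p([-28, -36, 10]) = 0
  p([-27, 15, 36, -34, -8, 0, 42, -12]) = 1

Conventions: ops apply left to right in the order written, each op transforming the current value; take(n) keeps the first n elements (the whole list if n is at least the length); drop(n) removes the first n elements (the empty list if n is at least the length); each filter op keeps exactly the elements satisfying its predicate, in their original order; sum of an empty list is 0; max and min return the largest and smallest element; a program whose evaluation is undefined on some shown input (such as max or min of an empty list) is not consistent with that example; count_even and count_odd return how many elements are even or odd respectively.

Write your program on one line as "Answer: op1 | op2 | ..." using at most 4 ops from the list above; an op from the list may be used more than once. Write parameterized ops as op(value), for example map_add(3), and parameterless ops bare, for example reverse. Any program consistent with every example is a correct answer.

filter_lt(2) | filter_odd | len

Check, running the answer program on each example:
  [35, 2, -36, 50, 15, 44, -39, 6, 32] -> [-36, -39] -> [-39] -> 1
  [-16, 38, 28, -33, -31] -> [-16, -33, -31] -> [-33, -31] -> 2
  [-19, 29, 14, 29, -41, -42] -> [-19, -41, -42] -> [-19, -41] -> 2
  [-28, -36, 10] -> [-28, -36] -> [] -> 0
  [-27, 15, 36, -34, -8, 0, 42, -12] -> [-27, -34, -8, 0, -12] -> [-27] -> 1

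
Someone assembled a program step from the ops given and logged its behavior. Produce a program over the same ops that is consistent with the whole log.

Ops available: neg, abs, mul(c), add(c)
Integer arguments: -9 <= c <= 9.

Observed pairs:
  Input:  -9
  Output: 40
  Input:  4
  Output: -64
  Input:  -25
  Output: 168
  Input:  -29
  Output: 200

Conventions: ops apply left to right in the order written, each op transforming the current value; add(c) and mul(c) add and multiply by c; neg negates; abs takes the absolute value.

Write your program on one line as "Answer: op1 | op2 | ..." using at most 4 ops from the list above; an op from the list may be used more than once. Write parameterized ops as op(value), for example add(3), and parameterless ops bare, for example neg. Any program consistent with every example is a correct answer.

neg | add(-4) | mul(8)

Check, running the answer program on each example:
  -9 -> 9 -> 5 -> 40
  4 -> -4 -> -8 -> -64
  -25 -> 25 -> 21 -> 168
  -29 -> 29 -> 25 -> 200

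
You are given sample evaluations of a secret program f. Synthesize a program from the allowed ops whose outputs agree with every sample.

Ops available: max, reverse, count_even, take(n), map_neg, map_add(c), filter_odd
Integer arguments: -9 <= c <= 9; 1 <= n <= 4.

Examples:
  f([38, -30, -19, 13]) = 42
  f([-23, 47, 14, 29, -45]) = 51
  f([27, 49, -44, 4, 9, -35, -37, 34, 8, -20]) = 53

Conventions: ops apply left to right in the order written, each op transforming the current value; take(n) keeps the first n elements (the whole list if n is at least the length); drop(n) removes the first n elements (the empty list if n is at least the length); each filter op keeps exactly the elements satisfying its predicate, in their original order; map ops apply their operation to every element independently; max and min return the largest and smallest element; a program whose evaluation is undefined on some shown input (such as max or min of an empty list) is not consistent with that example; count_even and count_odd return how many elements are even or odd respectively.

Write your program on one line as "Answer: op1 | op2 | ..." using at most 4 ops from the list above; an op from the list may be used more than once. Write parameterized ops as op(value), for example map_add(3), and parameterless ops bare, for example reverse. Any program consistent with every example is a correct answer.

take(3) | map_add(5) | map_add(-1) | max

Check, running the answer program on each example:
  [38, -30, -19, 13] -> [38, -30, -19] -> [43, -25, -14] -> [42, -26, -15] -> 42
  [-23, 47, 14, 29, -45] -> [-23, 47, 14] -> [-18, 52, 19] -> [-19, 51, 18] -> 51
  [27, 49, -44, 4, 9, -35, -37, 34, 8, -20] -> [27, 49, -44] -> [32, 54, -39] -> [31, 53, -40] -> 53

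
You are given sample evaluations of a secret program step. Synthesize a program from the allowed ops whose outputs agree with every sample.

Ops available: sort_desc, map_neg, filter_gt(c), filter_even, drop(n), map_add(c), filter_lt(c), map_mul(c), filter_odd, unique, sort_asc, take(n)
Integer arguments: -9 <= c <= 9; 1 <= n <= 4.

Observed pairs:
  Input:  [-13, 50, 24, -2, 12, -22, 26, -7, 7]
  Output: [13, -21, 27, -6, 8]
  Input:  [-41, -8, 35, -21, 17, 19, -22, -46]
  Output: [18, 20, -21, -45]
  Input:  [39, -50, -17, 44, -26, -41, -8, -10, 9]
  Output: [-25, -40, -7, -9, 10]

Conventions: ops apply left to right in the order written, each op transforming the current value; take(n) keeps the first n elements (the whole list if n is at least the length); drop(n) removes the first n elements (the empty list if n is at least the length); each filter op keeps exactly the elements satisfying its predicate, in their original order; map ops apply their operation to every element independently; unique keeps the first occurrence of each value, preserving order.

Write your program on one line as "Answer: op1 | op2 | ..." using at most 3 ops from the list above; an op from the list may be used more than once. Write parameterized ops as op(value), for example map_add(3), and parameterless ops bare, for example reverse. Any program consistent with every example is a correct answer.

map_add(1) | drop(4)

Check, running the answer program on each example:
  [-13, 50, 24, -2, 12, -22, 26, -7, 7] -> [-12, 51, 25, -1, 13, -21, 27, -6, 8] -> [13, -21, 27, -6, 8]
  [-41, -8, 35, -21, 17, 19, -22, -46] -> [-40, -7, 36, -20, 18, 20, -21, -45] -> [18, 20, -21, -45]
  [39, -50, -17, 44, -26, -41, -8, -10, 9] -> [40, -49, -16, 45, -25, -40, -7, -9, 10] -> [-25, -40, -7, -9, 10]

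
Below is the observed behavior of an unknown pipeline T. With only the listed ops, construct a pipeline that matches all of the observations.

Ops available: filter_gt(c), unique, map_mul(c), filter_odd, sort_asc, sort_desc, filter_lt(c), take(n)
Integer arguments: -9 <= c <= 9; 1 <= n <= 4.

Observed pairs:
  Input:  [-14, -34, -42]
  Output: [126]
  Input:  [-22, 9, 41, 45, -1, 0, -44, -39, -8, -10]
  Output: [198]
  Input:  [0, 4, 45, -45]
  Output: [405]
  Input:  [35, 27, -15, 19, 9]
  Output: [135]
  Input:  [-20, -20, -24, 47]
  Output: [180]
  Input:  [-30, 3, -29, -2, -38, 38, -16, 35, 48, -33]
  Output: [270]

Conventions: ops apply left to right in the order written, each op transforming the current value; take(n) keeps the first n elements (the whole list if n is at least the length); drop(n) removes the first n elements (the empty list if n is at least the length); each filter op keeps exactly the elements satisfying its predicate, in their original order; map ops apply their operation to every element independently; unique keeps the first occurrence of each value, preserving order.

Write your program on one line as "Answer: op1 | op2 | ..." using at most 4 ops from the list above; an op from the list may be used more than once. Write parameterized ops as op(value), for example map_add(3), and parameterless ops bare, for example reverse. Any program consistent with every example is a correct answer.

unique | map_mul(-9) | filter_gt(4) | take(1)

Check, running the answer program on each example:
  [-14, -34, -42] -> [-14, -34, -42] -> [126, 306, 378] -> [126, 306, 378] -> [126]
  [-22, 9, 41, 45, -1, 0, -44, -39, -8, -10] -> [-22, 9, 41, 45, -1, 0, -44, -39, -8, -10] -> [198, -81, -369, -405, 9, 0, 396, 351, 72, 90] -> [198, 9, 396, 351, 72, 90] -> [198]
  [0, 4, 45, -45] -> [0, 4, 45, -45] -> [0, -36, -405, 405] -> [405] -> [405]
  [35, 27, -15, 19, 9] -> [35, 27, -15, 19, 9] -> [-315, -243, 135, -171, -81] -> [135] -> [135]
  [-20, -20, -24, 47] -> [-20, -24, 47] -> [180, 216, -423] -> [180, 216] -> [180]
  [-30, 3, -29, -2, -38, 38, -16, 35, 48, -33] -> [-30, 3, -29, -2, -38, 38, -16, 35, 48, -33] -> [270, -27, 261, 18, 342, -342, 144, -315, -432, 297] -> [270, 261, 18, 342, 144, 297] -> [270]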